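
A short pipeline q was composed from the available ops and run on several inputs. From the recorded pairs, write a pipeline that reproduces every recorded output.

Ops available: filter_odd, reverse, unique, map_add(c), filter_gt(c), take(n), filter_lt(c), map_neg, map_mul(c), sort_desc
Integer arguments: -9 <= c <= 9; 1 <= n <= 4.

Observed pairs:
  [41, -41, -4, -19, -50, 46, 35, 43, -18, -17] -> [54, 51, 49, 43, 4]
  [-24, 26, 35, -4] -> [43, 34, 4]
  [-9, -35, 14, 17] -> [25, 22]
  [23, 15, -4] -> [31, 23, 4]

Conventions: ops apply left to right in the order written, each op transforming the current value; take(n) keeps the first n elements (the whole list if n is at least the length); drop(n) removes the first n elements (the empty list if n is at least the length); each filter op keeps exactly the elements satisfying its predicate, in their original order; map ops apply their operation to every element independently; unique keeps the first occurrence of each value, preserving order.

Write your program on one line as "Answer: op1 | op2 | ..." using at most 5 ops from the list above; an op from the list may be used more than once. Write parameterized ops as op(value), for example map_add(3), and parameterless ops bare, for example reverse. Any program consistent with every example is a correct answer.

map_add(8) | sort_desc | filter_gt(-9) | filter_gt(-1)

Check, running the answer program on each example:
  [41, -41, -4, -19, -50, 46, 35, 43, -18, -17] -> [49, -33, 4, -11, -42, 54, 43, 51, -10, -9] -> [54, 51, 49, 43, 4, -9, -10, -11, -33, -42] -> [54, 51, 49, 43, 4] -> [54, 51, 49, 43, 4]
  [-24, 26, 35, -4] -> [-16, 34, 43, 4] -> [43, 34, 4, -16] -> [43, 34, 4] -> [43, 34, 4]
  [-9, -35, 14, 17] -> [-1, -27, 22, 25] -> [25, 22, -1, -27] -> [25, 22, -1] -> [25, 22]
  [23, 15, -4] -> [31, 23, 4] -> [31, 23, 4] -> [31, 23, 4] -> [31, 23, 4]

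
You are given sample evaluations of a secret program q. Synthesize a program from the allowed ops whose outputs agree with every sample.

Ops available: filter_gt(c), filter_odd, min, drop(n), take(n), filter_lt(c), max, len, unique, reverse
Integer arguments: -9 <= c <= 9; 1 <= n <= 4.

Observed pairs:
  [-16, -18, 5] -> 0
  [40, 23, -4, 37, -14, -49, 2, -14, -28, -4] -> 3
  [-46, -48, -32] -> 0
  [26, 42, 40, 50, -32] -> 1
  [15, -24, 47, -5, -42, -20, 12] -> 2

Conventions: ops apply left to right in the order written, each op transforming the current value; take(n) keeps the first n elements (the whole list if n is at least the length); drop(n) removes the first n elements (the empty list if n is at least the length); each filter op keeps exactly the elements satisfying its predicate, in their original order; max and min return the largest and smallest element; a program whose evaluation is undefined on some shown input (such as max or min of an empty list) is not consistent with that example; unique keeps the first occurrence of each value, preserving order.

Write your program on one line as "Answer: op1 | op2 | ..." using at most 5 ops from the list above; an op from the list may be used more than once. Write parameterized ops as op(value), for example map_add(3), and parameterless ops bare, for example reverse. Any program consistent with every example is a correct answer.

drop(3) | unique | filter_lt(-9) | reverse | len

Check, running the answer program on each example:
  [-16, -18, 5] -> [] -> [] -> [] -> [] -> 0
  [40, 23, -4, 37, -14, -49, 2, -14, -28, -4] -> [37, -14, -49, 2, -14, -28, -4] -> [37, -14, -49, 2, -28, -4] -> [-14, -49, -28] -> [-28, -49, -14] -> 3
  [-46, -48, -32] -> [] -> [] -> [] -> [] -> 0
  [26, 42, 40, 50, -32] -> [50, -32] -> [50, -32] -> [-32] -> [-32] -> 1
  [15, -24, 47, -5, -42, -20, 12] -> [-5, -42, -20, 12] -> [-5, -42, -20, 12] -> [-42, -20] -> [-20, -42] -> 2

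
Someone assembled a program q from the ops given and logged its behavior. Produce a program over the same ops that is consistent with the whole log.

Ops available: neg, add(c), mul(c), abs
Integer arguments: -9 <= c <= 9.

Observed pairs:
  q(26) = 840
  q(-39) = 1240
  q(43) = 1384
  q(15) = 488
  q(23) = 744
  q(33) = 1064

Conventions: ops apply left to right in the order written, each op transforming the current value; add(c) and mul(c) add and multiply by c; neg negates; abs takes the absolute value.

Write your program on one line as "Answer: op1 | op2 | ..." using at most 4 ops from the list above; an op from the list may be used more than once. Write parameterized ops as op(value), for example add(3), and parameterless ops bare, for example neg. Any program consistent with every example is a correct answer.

mul(-4) | mul(8) | add(-8) | abs

Check, running the answer program on each example:
  26 -> -104 -> -832 -> -840 -> 840
  -39 -> 156 -> 1248 -> 1240 -> 1240
  43 -> -172 -> -1376 -> -1384 -> 1384
  15 -> -60 -> -480 -> -488 -> 488
  23 -> -92 -> -736 -> -744 -> 744
  33 -> -132 -> -1056 -> -1064 -> 1064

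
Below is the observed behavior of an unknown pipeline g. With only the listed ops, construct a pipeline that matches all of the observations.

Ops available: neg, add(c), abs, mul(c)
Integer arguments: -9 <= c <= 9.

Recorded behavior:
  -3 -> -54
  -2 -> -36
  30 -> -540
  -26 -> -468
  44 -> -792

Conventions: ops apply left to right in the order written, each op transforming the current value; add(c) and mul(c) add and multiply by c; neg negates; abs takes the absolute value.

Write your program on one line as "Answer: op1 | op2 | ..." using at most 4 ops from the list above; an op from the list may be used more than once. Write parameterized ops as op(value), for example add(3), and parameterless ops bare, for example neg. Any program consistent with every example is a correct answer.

abs | mul(-1) | mul(-6) | mul(-3)

Check, running the answer program on each example:
  -3 -> 3 -> -3 -> 18 -> -54
  -2 -> 2 -> -2 -> 12 -> -36
  30 -> 30 -> -30 -> 180 -> -540
  -26 -> 26 -> -26 -> 156 -> -468
  44 -> 44 -> -44 -> 264 -> -792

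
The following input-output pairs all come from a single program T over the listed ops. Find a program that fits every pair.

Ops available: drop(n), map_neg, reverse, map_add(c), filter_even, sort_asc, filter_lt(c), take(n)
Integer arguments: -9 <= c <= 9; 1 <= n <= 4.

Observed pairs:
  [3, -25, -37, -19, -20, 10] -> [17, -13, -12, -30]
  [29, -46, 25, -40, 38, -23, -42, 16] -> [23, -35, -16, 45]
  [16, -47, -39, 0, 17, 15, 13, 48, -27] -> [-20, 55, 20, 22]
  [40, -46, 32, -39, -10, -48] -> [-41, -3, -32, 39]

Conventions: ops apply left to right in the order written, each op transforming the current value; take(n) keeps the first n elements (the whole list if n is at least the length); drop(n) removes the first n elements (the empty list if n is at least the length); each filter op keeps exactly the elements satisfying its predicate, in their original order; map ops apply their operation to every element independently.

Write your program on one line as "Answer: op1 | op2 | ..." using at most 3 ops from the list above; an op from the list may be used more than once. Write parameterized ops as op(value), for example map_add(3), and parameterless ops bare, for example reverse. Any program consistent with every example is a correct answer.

reverse | map_add(7) | take(4)

Check, running the answer program on each example:
  [3, -25, -37, -19, -20, 10] -> [10, -20, -19, -37, -25, 3] -> [17, -13, -12, -30, -18, 10] -> [17, -13, -12, -30]
  [29, -46, 25, -40, 38, -23, -42, 16] -> [16, -42, -23, 38, -40, 25, -46, 29] -> [23, -35, -16, 45, -33, 32, -39, 36] -> [23, -35, -16, 45]
  [16, -47, -39, 0, 17, 15, 13, 48, -27] -> [-27, 48, 13, 15, 17, 0, -39, -47, 16] -> [-20, 55, 20, 22, 24, 7, -32, -40, 23] -> [-20, 55, 20, 22]
  [40, -46, 32, -39, -10, -48] -> [-48, -10, -39, 32, -46, 40] -> [-41, -3, -32, 39, -39, 47] -> [-41, -3, -32, 39]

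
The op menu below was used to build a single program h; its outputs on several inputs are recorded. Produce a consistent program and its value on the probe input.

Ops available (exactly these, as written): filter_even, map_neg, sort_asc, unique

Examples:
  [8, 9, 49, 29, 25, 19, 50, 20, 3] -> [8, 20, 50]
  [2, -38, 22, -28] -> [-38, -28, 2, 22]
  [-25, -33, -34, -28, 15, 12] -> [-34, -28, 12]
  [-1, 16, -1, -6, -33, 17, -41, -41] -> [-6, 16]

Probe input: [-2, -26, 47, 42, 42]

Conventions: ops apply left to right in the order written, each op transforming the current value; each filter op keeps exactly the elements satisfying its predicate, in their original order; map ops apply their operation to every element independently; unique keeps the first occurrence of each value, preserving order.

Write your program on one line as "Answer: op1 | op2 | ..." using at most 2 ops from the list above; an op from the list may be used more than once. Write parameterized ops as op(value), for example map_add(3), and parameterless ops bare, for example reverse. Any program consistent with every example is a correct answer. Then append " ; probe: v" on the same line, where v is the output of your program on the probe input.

filter_even | sort_asc ; probe: [-26, -2, 42, 42]

Check, running the answer program on each example:
  [8, 9, 49, 29, 25, 19, 50, 20, 3] -> [8, 50, 20] -> [8, 20, 50]
  [2, -38, 22, -28] -> [2, -38, 22, -28] -> [-38, -28, 2, 22]
  [-25, -33, -34, -28, 15, 12] -> [-34, -28, 12] -> [-34, -28, 12]
  [-1, 16, -1, -6, -33, 17, -41, -41] -> [16, -6] -> [-6, 16]
  probe: [-2, -26, 47, 42, 42] -> [-2, -26, 42, 42] -> [-26, -2, 42, 42]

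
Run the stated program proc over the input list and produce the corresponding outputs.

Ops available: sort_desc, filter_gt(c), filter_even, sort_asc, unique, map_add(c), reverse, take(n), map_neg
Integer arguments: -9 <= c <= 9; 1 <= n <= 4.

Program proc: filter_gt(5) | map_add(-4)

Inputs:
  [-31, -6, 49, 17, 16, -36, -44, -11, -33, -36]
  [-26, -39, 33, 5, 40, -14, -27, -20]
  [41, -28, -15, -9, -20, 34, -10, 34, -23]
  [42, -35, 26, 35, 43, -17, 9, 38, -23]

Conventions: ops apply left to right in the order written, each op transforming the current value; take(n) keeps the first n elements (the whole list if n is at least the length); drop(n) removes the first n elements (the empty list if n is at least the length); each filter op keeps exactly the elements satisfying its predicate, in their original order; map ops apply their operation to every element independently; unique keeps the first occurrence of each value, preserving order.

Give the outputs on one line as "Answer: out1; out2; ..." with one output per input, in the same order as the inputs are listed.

[45, 13, 12]; [29, 36]; [37, 30, 30]; [38, 22, 31, 39, 5, 34]

Execution, op by op:
  [-31, -6, 49, 17, 16, -36, -44, -11, -33, -36] -> [49, 17, 16] -> [45, 13, 12]
  [-26, -39, 33, 5, 40, -14, -27, -20] -> [33, 40] -> [29, 36]
  [41, -28, -15, -9, -20, 34, -10, 34, -23] -> [41, 34, 34] -> [37, 30, 30]
  [42, -35, 26, 35, 43, -17, 9, 38, -23] -> [42, 26, 35, 43, 9, 38] -> [38, 22, 31, 39, 5, 34]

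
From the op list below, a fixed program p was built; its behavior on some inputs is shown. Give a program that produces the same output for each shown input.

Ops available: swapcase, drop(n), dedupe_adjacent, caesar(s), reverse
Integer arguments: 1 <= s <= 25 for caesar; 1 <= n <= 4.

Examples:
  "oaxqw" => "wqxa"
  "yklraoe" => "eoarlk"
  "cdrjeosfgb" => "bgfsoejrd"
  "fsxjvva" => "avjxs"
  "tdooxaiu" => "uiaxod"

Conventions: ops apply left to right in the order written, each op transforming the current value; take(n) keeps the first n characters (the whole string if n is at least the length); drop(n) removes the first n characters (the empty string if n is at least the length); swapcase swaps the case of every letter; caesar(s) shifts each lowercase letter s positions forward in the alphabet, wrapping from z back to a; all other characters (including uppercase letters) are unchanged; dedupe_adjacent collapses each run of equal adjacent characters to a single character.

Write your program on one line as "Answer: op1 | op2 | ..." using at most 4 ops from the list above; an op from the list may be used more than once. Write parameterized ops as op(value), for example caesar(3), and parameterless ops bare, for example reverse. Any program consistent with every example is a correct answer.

drop(1) | dedupe_adjacent | reverse

Check, running the answer program on each example:
  "oaxqw" -> "axqw" -> "axqw" -> "wqxa"
  "yklraoe" -> "klraoe" -> "klraoe" -> "eoarlk"
  "cdrjeosfgb" -> "drjeosfgb" -> "drjeosfgb" -> "bgfsoejrd"
  "fsxjvva" -> "sxjvva" -> "sxjva" -> "avjxs"
  "tdooxaiu" -> "dooxaiu" -> "doxaiu" -> "uiaxod"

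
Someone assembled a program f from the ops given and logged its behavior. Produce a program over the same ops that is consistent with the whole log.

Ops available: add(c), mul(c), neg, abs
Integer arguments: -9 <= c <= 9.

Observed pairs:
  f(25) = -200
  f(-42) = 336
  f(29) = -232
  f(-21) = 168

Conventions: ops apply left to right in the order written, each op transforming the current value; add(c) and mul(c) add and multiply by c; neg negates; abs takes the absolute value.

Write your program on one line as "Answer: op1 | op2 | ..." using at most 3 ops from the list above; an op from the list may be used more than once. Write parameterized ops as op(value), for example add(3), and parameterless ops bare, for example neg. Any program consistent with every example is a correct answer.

neg | mul(8)

Check, running the answer program on each example:
  25 -> -25 -> -200
  -42 -> 42 -> 336
  29 -> -29 -> -232
  -21 -> 21 -> 168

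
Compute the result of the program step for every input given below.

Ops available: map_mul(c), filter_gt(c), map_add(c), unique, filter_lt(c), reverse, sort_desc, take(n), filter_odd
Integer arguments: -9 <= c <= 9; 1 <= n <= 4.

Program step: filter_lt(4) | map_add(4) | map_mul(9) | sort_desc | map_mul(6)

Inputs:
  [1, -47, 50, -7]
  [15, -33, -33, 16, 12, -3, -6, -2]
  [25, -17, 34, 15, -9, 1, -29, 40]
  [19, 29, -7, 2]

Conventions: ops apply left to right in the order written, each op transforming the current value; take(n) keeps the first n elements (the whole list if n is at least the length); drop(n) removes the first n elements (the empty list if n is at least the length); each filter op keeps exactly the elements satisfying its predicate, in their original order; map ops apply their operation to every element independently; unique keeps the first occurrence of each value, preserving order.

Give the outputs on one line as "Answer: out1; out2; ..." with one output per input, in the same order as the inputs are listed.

[270, -162, -2322]; [108, 54, -108, -1566, -1566]; [270, -270, -702, -1350]; [324, -162]

Execution, op by op:
  [1, -47, 50, -7] -> [1, -47, -7] -> [5, -43, -3] -> [45, -387, -27] -> [45, -27, -387] -> [270, -162, -2322]
  [15, -33, -33, 16, 12, -3, -6, -2] -> [-33, -33, -3, -6, -2] -> [-29, -29, 1, -2, 2] -> [-261, -261, 9, -18, 18] -> [18, 9, -18, -261, -261] -> [108, 54, -108, -1566, -1566]
  [25, -17, 34, 15, -9, 1, -29, 40] -> [-17, -9, 1, -29] -> [-13, -5, 5, -25] -> [-117, -45, 45, -225] -> [45, -45, -117, -225] -> [270, -270, -702, -1350]
  [19, 29, -7, 2] -> [-7, 2] -> [-3, 6] -> [-27, 54] -> [54, -27] -> [324, -162]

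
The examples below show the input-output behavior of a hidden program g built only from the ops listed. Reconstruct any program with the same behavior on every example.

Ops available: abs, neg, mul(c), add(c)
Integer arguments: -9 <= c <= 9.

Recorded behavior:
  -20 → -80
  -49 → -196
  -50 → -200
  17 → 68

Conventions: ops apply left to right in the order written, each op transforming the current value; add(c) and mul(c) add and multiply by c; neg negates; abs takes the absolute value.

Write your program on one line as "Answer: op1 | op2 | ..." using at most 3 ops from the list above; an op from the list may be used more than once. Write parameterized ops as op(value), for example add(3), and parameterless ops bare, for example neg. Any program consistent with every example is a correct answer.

mul(-4) | neg

Check, running the answer program on each example:
  -20 -> 80 -> -80
  -49 -> 196 -> -196
  -50 -> 200 -> -200
  17 -> -68 -> 68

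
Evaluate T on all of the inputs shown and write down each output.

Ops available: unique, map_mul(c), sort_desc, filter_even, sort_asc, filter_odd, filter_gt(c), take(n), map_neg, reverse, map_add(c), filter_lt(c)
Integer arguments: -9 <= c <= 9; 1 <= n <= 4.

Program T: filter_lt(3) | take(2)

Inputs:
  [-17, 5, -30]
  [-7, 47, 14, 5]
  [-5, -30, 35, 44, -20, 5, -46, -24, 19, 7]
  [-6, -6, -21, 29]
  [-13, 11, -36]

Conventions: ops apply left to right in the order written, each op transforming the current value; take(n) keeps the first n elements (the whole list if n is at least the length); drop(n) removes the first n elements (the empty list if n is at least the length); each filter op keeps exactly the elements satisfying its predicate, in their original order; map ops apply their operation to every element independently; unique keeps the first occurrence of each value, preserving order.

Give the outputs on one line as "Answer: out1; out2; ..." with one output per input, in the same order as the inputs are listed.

[-17, -30]; [-7]; [-5, -30]; [-6, -6]; [-13, -36]

Execution, op by op:
  [-17, 5, -30] -> [-17, -30] -> [-17, -30]
  [-7, 47, 14, 5] -> [-7] -> [-7]
  [-5, -30, 35, 44, -20, 5, -46, -24, 19, 7] -> [-5, -30, -20, -46, -24] -> [-5, -30]
  [-6, -6, -21, 29] -> [-6, -6, -21] -> [-6, -6]
  [-13, 11, -36] -> [-13, -36] -> [-13, -36]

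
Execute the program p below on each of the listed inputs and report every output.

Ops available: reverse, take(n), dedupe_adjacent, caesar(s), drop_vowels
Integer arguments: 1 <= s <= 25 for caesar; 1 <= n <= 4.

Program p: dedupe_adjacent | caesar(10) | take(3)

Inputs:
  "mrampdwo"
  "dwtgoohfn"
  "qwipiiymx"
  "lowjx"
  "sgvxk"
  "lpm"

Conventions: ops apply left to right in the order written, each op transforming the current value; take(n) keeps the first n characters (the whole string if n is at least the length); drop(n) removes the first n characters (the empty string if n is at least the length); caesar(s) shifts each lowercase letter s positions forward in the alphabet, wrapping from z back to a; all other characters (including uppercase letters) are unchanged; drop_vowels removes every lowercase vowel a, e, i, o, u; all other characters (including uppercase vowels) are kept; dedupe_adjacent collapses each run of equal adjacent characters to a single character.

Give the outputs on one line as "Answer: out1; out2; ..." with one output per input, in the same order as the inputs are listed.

"wbk"; "ngd"; "ags"; "vyg"; "cqf"; "vzw"

Execution, op by op:
  "mrampdwo" -> "mrampdwo" -> "wbkwzngy" -> "wbk"
  "dwtgoohfn" -> "dwtgohfn" -> "ngdqyrpx" -> "ngd"
  "qwipiiymx" -> "qwipiymx" -> "agszsiwh" -> "ags"
  "lowjx" -> "lowjx" -> "vygth" -> "vyg"
  "sgvxk" -> "sgvxk" -> "cqfhu" -> "cqf"
  "lpm" -> "lpm" -> "vzw" -> "vzw"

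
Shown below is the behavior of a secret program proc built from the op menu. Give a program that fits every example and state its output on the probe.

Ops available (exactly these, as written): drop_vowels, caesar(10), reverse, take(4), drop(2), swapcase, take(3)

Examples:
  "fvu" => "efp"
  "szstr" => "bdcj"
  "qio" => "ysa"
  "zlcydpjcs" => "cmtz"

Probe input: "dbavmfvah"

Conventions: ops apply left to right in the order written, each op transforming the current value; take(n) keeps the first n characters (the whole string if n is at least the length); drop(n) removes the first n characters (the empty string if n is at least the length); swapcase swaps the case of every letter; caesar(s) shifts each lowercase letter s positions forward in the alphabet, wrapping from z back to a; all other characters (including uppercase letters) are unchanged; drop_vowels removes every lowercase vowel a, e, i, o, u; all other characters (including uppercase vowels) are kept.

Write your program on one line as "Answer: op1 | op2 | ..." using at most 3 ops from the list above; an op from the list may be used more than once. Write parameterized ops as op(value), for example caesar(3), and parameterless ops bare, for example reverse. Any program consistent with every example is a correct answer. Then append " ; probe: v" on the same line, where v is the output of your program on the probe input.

reverse | caesar(10) | take(4) ; probe: "rkfp"

Check, running the answer program on each example:
  "fvu" -> "uvf" -> "efp" -> "efp"
  "szstr" -> "rtszs" -> "bdcjc" -> "bdcj"
  "qio" -> "oiq" -> "ysa" -> "ysa"
  "zlcydpjcs" -> "scjpdyclz" -> "cmtznimvj" -> "cmtz"
  probe: "dbavmfvah" -> "havfmvabd" -> "rkfpwfkln" -> "rkfp"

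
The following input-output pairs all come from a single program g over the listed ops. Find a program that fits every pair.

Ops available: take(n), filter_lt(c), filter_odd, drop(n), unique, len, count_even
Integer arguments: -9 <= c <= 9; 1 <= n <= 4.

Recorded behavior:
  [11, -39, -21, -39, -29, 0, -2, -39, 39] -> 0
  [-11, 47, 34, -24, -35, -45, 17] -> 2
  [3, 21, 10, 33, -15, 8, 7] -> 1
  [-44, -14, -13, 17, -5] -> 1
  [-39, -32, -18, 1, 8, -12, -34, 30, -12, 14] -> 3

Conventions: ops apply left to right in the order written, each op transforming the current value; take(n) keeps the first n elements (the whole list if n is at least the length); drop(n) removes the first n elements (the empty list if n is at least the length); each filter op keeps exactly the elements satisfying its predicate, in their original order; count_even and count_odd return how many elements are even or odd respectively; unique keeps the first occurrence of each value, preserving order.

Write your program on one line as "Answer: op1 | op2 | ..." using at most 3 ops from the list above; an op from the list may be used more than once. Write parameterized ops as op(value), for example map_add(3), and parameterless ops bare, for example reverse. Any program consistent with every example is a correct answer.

drop(1) | take(4) | count_even

Check, running the answer program on each example:
  [11, -39, -21, -39, -29, 0, -2, -39, 39] -> [-39, -21, -39, -29, 0, -2, -39, 39] -> [-39, -21, -39, -29] -> 0
  [-11, 47, 34, -24, -35, -45, 17] -> [47, 34, -24, -35, -45, 17] -> [47, 34, -24, -35] -> 2
  [3, 21, 10, 33, -15, 8, 7] -> [21, 10, 33, -15, 8, 7] -> [21, 10, 33, -15] -> 1
  [-44, -14, -13, 17, -5] -> [-14, -13, 17, -5] -> [-14, -13, 17, -5] -> 1
  [-39, -32, -18, 1, 8, -12, -34, 30, -12, 14] -> [-32, -18, 1, 8, -12, -34, 30, -12, 14] -> [-32, -18, 1, 8] -> 3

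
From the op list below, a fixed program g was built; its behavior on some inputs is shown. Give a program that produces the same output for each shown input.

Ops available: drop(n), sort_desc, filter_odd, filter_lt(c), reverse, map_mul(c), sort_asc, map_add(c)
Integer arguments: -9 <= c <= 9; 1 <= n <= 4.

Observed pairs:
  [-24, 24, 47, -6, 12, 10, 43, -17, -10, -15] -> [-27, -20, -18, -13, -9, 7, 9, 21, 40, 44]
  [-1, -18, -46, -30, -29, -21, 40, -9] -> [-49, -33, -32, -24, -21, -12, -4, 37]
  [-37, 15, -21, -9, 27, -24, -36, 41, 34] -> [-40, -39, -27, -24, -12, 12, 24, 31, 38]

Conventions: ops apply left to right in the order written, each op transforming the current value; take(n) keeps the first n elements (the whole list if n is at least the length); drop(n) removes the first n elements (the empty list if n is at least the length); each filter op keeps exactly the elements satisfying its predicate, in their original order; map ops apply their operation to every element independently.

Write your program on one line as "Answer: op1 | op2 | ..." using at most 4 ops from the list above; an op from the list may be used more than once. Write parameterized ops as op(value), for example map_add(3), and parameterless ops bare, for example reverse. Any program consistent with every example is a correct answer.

map_add(-3) | reverse | sort_asc

Check, running the answer program on each example:
  [-24, 24, 47, -6, 12, 10, 43, -17, -10, -15] -> [-27, 21, 44, -9, 9, 7, 40, -20, -13, -18] -> [-18, -13, -20, 40, 7, 9, -9, 44, 21, -27] -> [-27, -20, -18, -13, -9, 7, 9, 21, 40, 44]
  [-1, -18, -46, -30, -29, -21, 40, -9] -> [-4, -21, -49, -33, -32, -24, 37, -12] -> [-12, 37, -24, -32, -33, -49, -21, -4] -> [-49, -33, -32, -24, -21, -12, -4, 37]
  [-37, 15, -21, -9, 27, -24, -36, 41, 34] -> [-40, 12, -24, -12, 24, -27, -39, 38, 31] -> [31, 38, -39, -27, 24, -12, -24, 12, -40] -> [-40, -39, -27, -24, -12, 12, 24, 31, 38]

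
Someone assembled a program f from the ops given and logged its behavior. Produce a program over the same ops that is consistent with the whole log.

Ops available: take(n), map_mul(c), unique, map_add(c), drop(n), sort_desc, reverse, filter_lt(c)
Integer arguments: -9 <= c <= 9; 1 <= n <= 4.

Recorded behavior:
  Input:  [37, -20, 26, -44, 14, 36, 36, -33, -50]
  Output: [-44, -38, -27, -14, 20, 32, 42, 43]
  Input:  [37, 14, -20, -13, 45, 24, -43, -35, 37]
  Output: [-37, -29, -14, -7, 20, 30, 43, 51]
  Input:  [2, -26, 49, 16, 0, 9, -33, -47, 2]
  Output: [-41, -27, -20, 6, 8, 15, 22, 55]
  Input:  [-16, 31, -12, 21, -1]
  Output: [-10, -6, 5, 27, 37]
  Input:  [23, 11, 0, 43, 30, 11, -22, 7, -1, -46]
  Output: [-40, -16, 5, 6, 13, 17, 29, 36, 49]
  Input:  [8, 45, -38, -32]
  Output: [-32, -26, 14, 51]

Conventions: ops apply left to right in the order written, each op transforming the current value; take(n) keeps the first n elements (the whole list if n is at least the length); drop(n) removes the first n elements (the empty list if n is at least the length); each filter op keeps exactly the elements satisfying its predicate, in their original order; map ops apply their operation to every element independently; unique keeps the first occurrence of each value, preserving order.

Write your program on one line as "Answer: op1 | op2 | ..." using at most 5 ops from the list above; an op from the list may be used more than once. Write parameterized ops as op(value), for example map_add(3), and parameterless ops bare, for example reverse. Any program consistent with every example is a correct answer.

map_add(6) | sort_desc | reverse | unique

Check, running the answer program on each example:
  [37, -20, 26, -44, 14, 36, 36, -33, -50] -> [43, -14, 32, -38, 20, 42, 42, -27, -44] -> [43, 42, 42, 32, 20, -14, -27, -38, -44] -> [-44, -38, -27, -14, 20, 32, 42, 42, 43] -> [-44, -38, -27, -14, 20, 32, 42, 43]
  [37, 14, -20, -13, 45, 24, -43, -35, 37] -> [43, 20, -14, -7, 51, 30, -37, -29, 43] -> [51, 43, 43, 30, 20, -7, -14, -29, -37] -> [-37, -29, -14, -7, 20, 30, 43, 43, 51] -> [-37, -29, -14, -7, 20, 30, 43, 51]
  [2, -26, 49, 16, 0, 9, -33, -47, 2] -> [8, -20, 55, 22, 6, 15, -27, -41, 8] -> [55, 22, 15, 8, 8, 6, -20, -27, -41] -> [-41, -27, -20, 6, 8, 8, 15, 22, 55] -> [-41, -27, -20, 6, 8, 15, 22, 55]
  [-16, 31, -12, 21, -1] -> [-10, 37, -6, 27, 5] -> [37, 27, 5, -6, -10] -> [-10, -6, 5, 27, 37] -> [-10, -6, 5, 27, 37]
  [23, 11, 0, 43, 30, 11, -22, 7, -1, -46] -> [29, 17, 6, 49, 36, 17, -16, 13, 5, -40] -> [49, 36, 29, 17, 17, 13, 6, 5, -16, -40] -> [-40, -16, 5, 6, 13, 17, 17, 29, 36, 49] -> [-40, -16, 5, 6, 13, 17, 29, 36, 49]
  [8, 45, -38, -32] -> [14, 51, -32, -26] -> [51, 14, -26, -32] -> [-32, -26, 14, 51] -> [-32, -26, 14, 51]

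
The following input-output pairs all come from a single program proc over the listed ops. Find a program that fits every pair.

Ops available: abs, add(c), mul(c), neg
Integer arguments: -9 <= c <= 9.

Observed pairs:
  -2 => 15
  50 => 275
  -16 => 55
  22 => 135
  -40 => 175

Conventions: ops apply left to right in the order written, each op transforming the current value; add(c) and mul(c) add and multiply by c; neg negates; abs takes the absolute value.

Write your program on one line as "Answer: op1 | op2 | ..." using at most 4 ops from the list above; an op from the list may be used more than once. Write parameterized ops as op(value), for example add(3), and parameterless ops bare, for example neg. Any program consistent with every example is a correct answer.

add(5) | abs | mul(5)

Check, running the answer program on each example:
  -2 -> 3 -> 3 -> 15
  50 -> 55 -> 55 -> 275
  -16 -> -11 -> 11 -> 55
  22 -> 27 -> 27 -> 135
  -40 -> -35 -> 35 -> 175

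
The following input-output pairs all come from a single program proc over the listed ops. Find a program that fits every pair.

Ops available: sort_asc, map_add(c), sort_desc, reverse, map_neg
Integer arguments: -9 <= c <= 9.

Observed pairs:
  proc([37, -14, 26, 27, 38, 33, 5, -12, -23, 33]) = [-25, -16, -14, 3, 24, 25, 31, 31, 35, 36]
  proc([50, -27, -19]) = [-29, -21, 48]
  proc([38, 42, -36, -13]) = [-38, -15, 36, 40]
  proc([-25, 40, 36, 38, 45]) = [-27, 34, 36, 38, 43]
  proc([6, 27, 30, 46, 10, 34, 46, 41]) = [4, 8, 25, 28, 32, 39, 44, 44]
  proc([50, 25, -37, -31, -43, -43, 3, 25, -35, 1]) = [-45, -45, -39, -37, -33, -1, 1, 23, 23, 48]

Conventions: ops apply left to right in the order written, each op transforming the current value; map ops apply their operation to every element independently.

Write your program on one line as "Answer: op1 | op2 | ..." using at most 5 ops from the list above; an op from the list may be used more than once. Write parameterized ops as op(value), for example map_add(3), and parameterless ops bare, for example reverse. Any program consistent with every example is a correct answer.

map_neg | map_add(2) | sort_asc | map_neg | reverse

Check, running the answer program on each example:
  [37, -14, 26, 27, 38, 33, 5, -12, -23, 33] -> [-37, 14, -26, -27, -38, -33, -5, 12, 23, -33] -> [-35, 16, -24, -25, -36, -31, -3, 14, 25, -31] -> [-36, -35, -31, -31, -25, -24, -3, 14, 16, 25] -> [36, 35, 31, 31, 25, 24, 3, -14, -16, -25] -> [-25, -16, -14, 3, 24, 25, 31, 31, 35, 36]
  [50, -27, -19] -> [-50, 27, 19] -> [-48, 29, 21] -> [-48, 21, 29] -> [48, -21, -29] -> [-29, -21, 48]
  [38, 42, -36, -13] -> [-38, -42, 36, 13] -> [-36, -40, 38, 15] -> [-40, -36, 15, 38] -> [40, 36, -15, -38] -> [-38, -15, 36, 40]
  [-25, 40, 36, 38, 45] -> [25, -40, -36, -38, -45] -> [27, -38, -34, -36, -43] -> [-43, -38, -36, -34, 27] -> [43, 38, 36, 34, -27] -> [-27, 34, 36, 38, 43]
  [6, 27, 30, 46, 10, 34, 46, 41] -> [-6, -27, -30, -46, -10, -34, -46, -41] -> [-4, -25, -28, -44, -8, -32, -44, -39] -> [-44, -44, -39, -32, -28, -25, -8, -4] -> [44, 44, 39, 32, 28, 25, 8, 4] -> [4, 8, 25, 28, 32, 39, 44, 44]
  [50, 25, -37, -31, -43, -43, 3, 25, -35, 1] -> [-50, -25, 37, 31, 43, 43, -3, -25, 35, -1] -> [-48, -23, 39, 33, 45, 45, -1, -23, 37, 1] -> [-48, -23, -23, -1, 1, 33, 37, 39, 45, 45] -> [48, 23, 23, 1, -1, -33, -37, -39, -45, -45] -> [-45, -45, -39, -37, -33, -1, 1, 23, 23, 48]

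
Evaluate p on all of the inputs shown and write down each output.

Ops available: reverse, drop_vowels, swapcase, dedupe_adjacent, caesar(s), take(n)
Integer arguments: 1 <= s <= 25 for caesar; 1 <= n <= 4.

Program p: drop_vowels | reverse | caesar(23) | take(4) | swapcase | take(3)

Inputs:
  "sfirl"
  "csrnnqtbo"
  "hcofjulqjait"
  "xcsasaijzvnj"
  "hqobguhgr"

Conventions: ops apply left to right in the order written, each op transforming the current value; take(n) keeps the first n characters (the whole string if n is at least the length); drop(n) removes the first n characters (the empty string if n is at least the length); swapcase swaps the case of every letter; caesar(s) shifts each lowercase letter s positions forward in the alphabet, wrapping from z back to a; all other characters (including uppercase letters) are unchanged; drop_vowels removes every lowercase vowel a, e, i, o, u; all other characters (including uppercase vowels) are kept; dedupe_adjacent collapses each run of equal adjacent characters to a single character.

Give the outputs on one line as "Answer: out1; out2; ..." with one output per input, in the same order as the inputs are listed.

Execution, op by op:
  "sfirl" -> "sfrl" -> "lrfs" -> "iocp" -> "iocp" -> "IOCP" -> "IOC"
  "csrnnqtbo" -> "csrnnqtb" -> "btqnnrsc" -> "yqnkkopz" -> "yqnk" -> "YQNK" -> "YQN"
  "hcofjulqjait" -> "hcfjlqjt" -> "tjqljfch" -> "qgnigcze" -> "qgni" -> "QGNI" -> "QGN"
  "xcsasaijzvnj" -> "xcssjzvnj" -> "jnvzjsscx" -> "gkswgppzu" -> "gksw" -> "GKSW" -> "GKS"
  "hqobguhgr" -> "hqbghgr" -> "rghgbqh" -> "odedyne" -> "oded" -> "ODED" -> "ODE"

"IOC"; "YQN"; "QGN"; "GKS"; "ODE"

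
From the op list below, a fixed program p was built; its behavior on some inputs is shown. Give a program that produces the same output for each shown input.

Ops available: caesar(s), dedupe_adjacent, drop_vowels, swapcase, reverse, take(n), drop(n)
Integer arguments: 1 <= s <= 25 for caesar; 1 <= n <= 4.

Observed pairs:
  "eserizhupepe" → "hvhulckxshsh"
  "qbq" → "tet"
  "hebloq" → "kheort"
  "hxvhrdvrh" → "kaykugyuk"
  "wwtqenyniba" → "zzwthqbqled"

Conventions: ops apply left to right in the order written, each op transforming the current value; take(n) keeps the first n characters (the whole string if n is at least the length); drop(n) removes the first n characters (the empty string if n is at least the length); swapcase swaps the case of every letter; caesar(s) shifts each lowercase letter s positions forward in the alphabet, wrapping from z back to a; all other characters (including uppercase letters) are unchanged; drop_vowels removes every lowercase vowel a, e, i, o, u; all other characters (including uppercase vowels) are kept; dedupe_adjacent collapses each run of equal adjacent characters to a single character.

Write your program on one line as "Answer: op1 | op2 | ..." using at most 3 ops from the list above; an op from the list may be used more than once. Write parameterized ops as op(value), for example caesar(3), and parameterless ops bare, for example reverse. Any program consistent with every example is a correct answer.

caesar(12) | caesar(17)

Check, running the answer program on each example:
  "eserizhupepe" -> "qeqdultgbqbq" -> "hvhulckxshsh"
  "qbq" -> "cnc" -> "tet"
  "hebloq" -> "tqnxac" -> "kheort"
  "hxvhrdvrh" -> "tjhtdphdt" -> "kaykugyuk"
  "wwtqenyniba" -> "iifcqzkzunm" -> "zzwthqbqled"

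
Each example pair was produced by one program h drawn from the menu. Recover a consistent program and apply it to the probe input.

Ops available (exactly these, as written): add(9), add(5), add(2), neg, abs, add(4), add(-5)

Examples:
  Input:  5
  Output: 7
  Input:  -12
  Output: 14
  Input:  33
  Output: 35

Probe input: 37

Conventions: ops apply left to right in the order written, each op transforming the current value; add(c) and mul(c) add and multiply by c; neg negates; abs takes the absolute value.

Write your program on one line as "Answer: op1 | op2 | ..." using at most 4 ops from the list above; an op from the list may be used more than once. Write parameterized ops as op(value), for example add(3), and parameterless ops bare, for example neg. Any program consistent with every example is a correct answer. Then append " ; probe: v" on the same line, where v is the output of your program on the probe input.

neg | abs | add(2) ; probe: 39

Check, running the answer program on each example:
  5 -> -5 -> 5 -> 7
  -12 -> 12 -> 12 -> 14
  33 -> -33 -> 33 -> 35
  probe: 37 -> -37 -> 37 -> 39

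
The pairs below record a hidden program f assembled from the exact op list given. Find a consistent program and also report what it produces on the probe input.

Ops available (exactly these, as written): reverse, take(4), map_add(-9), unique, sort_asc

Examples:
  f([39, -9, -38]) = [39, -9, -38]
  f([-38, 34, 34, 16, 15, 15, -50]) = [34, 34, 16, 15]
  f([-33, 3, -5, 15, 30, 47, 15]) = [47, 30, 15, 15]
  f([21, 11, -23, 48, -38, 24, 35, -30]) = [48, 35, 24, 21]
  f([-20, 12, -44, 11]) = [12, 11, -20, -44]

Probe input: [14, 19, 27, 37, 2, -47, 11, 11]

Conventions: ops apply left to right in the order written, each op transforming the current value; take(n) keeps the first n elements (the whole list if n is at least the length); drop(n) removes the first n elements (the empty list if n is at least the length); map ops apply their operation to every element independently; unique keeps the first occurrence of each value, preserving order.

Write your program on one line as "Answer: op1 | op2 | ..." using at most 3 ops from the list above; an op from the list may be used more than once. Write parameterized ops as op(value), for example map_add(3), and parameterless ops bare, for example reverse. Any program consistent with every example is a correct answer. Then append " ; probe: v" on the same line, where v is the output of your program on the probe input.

sort_asc | reverse | take(4) ; probe: [37, 27, 19, 14]

Check, running the answer program on each example:
  [39, -9, -38] -> [-38, -9, 39] -> [39, -9, -38] -> [39, -9, -38]
  [-38, 34, 34, 16, 15, 15, -50] -> [-50, -38, 15, 15, 16, 34, 34] -> [34, 34, 16, 15, 15, -38, -50] -> [34, 34, 16, 15]
  [-33, 3, -5, 15, 30, 47, 15] -> [-33, -5, 3, 15, 15, 30, 47] -> [47, 30, 15, 15, 3, -5, -33] -> [47, 30, 15, 15]
  [21, 11, -23, 48, -38, 24, 35, -30] -> [-38, -30, -23, 11, 21, 24, 35, 48] -> [48, 35, 24, 21, 11, -23, -30, -38] -> [48, 35, 24, 21]
  [-20, 12, -44, 11] -> [-44, -20, 11, 12] -> [12, 11, -20, -44] -> [12, 11, -20, -44]
  probe: [14, 19, 27, 37, 2, -47, 11, 11] -> [-47, 2, 11, 11, 14, 19, 27, 37] -> [37, 27, 19, 14, 11, 11, 2, -47] -> [37, 27, 19, 14]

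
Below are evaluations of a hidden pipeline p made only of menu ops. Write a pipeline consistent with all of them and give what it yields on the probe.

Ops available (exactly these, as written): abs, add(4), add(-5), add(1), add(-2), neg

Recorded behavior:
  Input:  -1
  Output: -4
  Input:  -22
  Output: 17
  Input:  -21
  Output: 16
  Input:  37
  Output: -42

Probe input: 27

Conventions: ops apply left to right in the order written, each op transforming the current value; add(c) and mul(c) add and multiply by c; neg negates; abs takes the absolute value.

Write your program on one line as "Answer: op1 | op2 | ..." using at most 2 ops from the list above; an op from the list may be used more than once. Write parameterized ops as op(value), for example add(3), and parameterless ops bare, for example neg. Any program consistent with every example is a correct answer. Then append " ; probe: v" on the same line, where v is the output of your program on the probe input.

neg | add(-5) ; probe: -32

Check, running the answer program on each example:
  -1 -> 1 -> -4
  -22 -> 22 -> 17
  -21 -> 21 -> 16
  37 -> -37 -> -42
  probe: 27 -> -27 -> -32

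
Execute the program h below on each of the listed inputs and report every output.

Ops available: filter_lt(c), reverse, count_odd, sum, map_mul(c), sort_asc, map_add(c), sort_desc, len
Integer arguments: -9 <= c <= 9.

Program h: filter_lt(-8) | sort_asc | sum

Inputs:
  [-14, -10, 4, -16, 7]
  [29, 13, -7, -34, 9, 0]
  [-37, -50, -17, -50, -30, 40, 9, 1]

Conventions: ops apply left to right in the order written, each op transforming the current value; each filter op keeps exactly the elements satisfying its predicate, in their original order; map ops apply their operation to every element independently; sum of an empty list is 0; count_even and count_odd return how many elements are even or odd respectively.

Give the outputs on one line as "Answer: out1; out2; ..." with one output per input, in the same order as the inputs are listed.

-40; -34; -184

Execution, op by op:
  [-14, -10, 4, -16, 7] -> [-14, -10, -16] -> [-16, -14, -10] -> -40
  [29, 13, -7, -34, 9, 0] -> [-34] -> [-34] -> -34
  [-37, -50, -17, -50, -30, 40, 9, 1] -> [-37, -50, -17, -50, -30] -> [-50, -50, -37, -30, -17] -> -184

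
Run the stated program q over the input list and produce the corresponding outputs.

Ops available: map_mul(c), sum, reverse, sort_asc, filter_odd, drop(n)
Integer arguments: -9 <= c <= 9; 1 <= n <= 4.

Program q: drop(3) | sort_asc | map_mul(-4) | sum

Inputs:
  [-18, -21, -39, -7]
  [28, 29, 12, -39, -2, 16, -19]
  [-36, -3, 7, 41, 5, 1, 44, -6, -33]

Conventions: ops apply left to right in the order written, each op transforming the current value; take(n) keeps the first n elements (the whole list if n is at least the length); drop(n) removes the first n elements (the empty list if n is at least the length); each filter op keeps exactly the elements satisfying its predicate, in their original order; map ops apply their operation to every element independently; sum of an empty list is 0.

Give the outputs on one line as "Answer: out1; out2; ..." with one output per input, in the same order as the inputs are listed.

Execution, op by op:
  [-18, -21, -39, -7] -> [-7] -> [-7] -> [28] -> 28
  [28, 29, 12, -39, -2, 16, -19] -> [-39, -2, 16, -19] -> [-39, -19, -2, 16] -> [156, 76, 8, -64] -> 176
  [-36, -3, 7, 41, 5, 1, 44, -6, -33] -> [41, 5, 1, 44, -6, -33] -> [-33, -6, 1, 5, 41, 44] -> [132, 24, -4, -20, -164, -176] -> -208

28; 176; -208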